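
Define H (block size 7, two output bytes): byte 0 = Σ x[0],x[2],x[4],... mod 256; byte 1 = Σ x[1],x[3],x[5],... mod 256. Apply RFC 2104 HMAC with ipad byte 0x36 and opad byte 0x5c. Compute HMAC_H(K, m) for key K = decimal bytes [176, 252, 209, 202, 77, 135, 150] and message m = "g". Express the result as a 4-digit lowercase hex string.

Key decimal bytes [176, 252, 209, 202, 77, 135, 150] = b0 fc d1 ca 4d 87 96 is exactly B = 7 bytes: K' = b0 fc d1 ca 4d 87 96.
K' ⊕ ipad = 86 ca e7 fc 7b b1 a0.  K' ⊕ opad = ec a0 8d 96 11 db ca.
Inner input = (K'⊕ipad) ∥ m = 86 ca e7 fc 7b b1 a0 ∥ 67.
Inner hash: even-index sum = 648 mod 256 = 136; odd-index sum = 734 mod 256 = 222 → 88 de.
Outer input = (K'⊕opad) ∥ inner = ec a0 8d 96 11 db ca ∥ 88 de.
Outer hash (tag): even-index sum = 818 mod 256 = 50; odd-index sum = 665 mod 256 = 153 → 32 99.

3299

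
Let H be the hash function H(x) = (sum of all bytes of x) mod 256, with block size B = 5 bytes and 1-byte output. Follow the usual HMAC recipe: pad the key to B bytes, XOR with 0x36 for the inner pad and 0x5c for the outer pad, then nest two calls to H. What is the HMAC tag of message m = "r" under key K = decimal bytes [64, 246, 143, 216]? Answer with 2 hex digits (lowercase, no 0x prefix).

fe

Key decimal bytes [64, 246, 143, 216] = 40 f6 8f d8 is 4 bytes ≤ B = 5; zero-pad to 5 bytes: K' = 40 f6 8f d8 00.
K' ⊕ ipad = 76 c0 b9 ee 36.  K' ⊕ opad = 1c aa d3 84 5c.
Inner input = (K'⊕ipad) ∥ m = 76 c0 b9 ee 36 ∥ 72.
Inner hash: sum = 118+192+185+238+54+114 = 901; mod 256 = 133 → 85.
Outer input = (K'⊕opad) ∥ inner = 1c aa d3 84 5c ∥ 85.
Outer hash (tag): sum = 28+170+211+132+92+133 = 766; mod 256 = 254 → fe.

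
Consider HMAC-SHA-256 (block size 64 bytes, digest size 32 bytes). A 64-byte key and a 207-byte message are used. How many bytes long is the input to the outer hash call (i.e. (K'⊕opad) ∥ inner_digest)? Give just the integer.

96

Key is 64 ≤ 64 bytes, zero-padded: |K'| = 64.
Outer input = (K'⊕opad) ∥ H(inner) → 64 + 32 = 96 bytes.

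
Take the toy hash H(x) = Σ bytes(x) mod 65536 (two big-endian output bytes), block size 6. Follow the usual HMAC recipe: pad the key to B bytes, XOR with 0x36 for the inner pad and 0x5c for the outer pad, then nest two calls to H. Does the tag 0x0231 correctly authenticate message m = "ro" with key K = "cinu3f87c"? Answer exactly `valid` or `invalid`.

valid

Key "cinu3f87c" = 63 69 6e 75 33 66 38 37 63 is 9 bytes > B = 6, so hash it first: H(key) = 03 1a, then zero-pad to 6 bytes: K' = 03 1a 00 00 00 00.
K' ⊕ ipad = 35 2c 36 36 36 36; K' ⊕ opad = 5f 46 5c 5c 5c 5c.
Inner hash: sum = 53+44+54+54+54+54+114+111 = 538 → 02 1a.
Outer hash (recomputed tag): sum = 95+70+92+92+92+92+2+26 = 561 → 02 31.
Recomputed tag = 0231; claimed = 0231 → match.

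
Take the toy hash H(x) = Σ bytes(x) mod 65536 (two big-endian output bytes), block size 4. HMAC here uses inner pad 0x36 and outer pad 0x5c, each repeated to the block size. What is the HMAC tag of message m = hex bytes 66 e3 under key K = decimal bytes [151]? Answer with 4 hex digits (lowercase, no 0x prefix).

Key decimal bytes [151] = 97 is 1 byte ≤ B = 4; zero-pad to 4 bytes: K' = 97 00 00 00.
K' ⊕ ipad = a1 36 36 36.  K' ⊕ opad = cb 5c 5c 5c.
Inner input = (K'⊕ipad) ∥ m = a1 36 36 36 ∥ 66 e3.
Inner hash: sum = 161+54+54+54+102+227 = 652 → 02 8c.
Outer input = (K'⊕opad) ∥ inner = cb 5c 5c 5c ∥ 02 8c.
Outer hash (tag): sum = 203+92+92+92+2+140 = 621 → 02 6d.

026d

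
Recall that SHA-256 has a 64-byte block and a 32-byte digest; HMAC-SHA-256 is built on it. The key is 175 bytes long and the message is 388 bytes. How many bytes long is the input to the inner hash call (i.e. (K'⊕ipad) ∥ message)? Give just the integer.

452

Key is 175 > 64 bytes, so it is hashed to 32 bytes then zero-padded to 64: |K'| = 64.
Inner input = (K'⊕ipad) ∥ m → 64 + 388 = 452 bytes.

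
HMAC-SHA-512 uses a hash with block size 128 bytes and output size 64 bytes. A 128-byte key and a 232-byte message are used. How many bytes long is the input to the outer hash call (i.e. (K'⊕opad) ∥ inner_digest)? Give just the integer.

Key is 128 ≤ 128 bytes, zero-padded: |K'| = 128.
Outer input = (K'⊕opad) ∥ H(inner) → 128 + 64 = 192 bytes.

192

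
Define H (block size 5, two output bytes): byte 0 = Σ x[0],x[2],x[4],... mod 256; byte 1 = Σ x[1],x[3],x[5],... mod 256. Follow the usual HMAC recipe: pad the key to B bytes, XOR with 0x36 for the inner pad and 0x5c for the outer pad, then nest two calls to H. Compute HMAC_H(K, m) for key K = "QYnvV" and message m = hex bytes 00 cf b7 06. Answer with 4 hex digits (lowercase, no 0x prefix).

af23

Key "QYnvV" = 51 59 6e 76 56 is exactly B = 5 bytes: K' = 51 59 6e 76 56.
K' ⊕ ipad = 67 6f 58 40 60.  K' ⊕ opad = 0d 05 32 2a 0a.
Inner input = (K'⊕ipad) ∥ m = 67 6f 58 40 60 ∥ 00 cf b7 06.
Inner hash: even-index sum = 500 mod 256 = 244; odd-index sum = 358 mod 256 = 102 → f4 66.
Outer input = (K'⊕opad) ∥ inner = 0d 05 32 2a 0a ∥ f4 66.
Outer hash (tag): even-index sum = 175 mod 256 = 175; odd-index sum = 291 mod 256 = 35 → af 23.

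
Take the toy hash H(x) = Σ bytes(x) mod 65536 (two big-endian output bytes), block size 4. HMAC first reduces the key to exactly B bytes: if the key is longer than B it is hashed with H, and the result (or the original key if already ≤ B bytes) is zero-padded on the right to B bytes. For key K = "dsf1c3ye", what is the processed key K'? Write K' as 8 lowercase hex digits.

|K| = 8 > B = 4, so first hash the key.
H(K): sum = 100+115+102+49+99+51+121+101 = 738 → 02 e2.
Zero-pad H(K) = 02 e2 to 4 bytes: K' = 02 e2 00 00.

02e20000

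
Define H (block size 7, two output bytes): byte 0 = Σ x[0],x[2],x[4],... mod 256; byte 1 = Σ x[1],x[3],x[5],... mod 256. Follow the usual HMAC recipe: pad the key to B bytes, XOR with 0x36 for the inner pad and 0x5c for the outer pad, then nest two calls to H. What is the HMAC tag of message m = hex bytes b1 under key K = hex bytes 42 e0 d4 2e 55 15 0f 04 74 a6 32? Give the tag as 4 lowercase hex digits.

a801

Key hex bytes 42 e0 d4 2e 55 15 0f 04 74 a6 32 is 11 bytes > B = 7, so hash it first: H(key) = 20 cd, then zero-pad to 7 bytes: K' = 20 cd 00 00 00 00 00.
K' ⊕ ipad = 16 fb 36 36 36 36 36.  K' ⊕ opad = 7c 91 5c 5c 5c 5c 5c.
Inner input = (K'⊕ipad) ∥ m = 16 fb 36 36 36 36 36 ∥ b1.
Inner hash: even-index sum = 184 mod 256 = 184; odd-index sum = 536 mod 256 = 24 → b8 18.
Outer input = (K'⊕opad) ∥ inner = 7c 91 5c 5c 5c 5c 5c ∥ b8 18.
Outer hash (tag): even-index sum = 424 mod 256 = 168; odd-index sum = 513 mod 256 = 1 → a8 01.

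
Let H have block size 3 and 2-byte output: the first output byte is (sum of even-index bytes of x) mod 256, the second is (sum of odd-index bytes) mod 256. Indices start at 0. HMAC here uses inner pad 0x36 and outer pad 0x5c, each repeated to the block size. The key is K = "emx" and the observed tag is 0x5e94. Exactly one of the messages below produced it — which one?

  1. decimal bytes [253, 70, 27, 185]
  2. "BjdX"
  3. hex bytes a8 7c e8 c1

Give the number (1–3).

2

Key "emx" = 65 6d 78 is exactly B = 3 bytes: K' = 65 6d 78.
K' ⊕ ipad = 53 5b 4e; K' ⊕ opad = 39 31 24.
m1: inner = H(53 5b 4e fd 46 1b b9) = a0 73; tag = H(39 31 24 a0 73) = d0d1
m2: inner = H(53 5b 4e 42 6a 64 58) = 63 01; tag = H(39 31 24 63 01) = 5e94 ← matches
m3: inner = H(53 5b 4e a8 7c e8 c1) = de eb; tag = H(39 31 24 de eb) = 480f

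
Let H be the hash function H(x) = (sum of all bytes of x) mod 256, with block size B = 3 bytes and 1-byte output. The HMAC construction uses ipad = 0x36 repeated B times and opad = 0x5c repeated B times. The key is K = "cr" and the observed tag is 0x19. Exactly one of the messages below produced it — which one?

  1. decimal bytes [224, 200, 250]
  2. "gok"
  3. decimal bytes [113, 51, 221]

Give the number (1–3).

Key "cr" = 63 72 is 2 bytes ≤ B = 3; zero-pad to 3 bytes: K' = 63 72 00.
K' ⊕ ipad = 55 44 36; K' ⊕ opad = 3f 2e 5c.
m1: inner = H(55 44 36 e0 c8 fa) = 71; tag = H(3f 2e 5c 71) = 3a
m2: inner = H(55 44 36 67 6f 6b) = 10; tag = H(3f 2e 5c 10) = d9
m3: inner = H(55 44 36 71 33 dd) = 50; tag = H(3f 2e 5c 50) = 19 ← matches

3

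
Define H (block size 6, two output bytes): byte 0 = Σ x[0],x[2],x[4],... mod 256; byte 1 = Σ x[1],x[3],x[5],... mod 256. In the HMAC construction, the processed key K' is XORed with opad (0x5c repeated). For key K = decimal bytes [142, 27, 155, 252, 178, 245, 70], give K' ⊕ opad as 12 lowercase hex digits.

7d505c5c5c5c

Key decimal bytes [142, 27, 155, 252, 178, 245, 70] = 8e 1b 9b fc b2 f5 46 is 7 bytes > B = 6, so hash it first: H(key) = 21 0c, then zero-pad to 6 bytes: K' = 21 0c 00 00 00 00.
XOR each byte with 0x5c: 21⊕5c=7d, 0c⊕5c=50, 00⊕5c=5c, 00⊕5c=5c, 00⊕5c=5c, 00⊕5c=5c.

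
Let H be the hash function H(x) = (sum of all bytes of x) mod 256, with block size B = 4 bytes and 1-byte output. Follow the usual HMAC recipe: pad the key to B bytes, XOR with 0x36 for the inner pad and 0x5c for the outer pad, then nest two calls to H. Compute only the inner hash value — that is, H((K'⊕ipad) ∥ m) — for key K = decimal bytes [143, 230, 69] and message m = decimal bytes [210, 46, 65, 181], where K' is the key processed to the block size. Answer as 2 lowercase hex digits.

28

Key decimal bytes [143, 230, 69] = 8f e6 45 is 3 bytes ≤ B = 4; zero-pad to 4 bytes: K' = 8f e6 45 00.
K' ⊕ ipad = b9 d0 73 36.
Inner input = b9 d0 73 36 ∥ d2 2e 41 b5.
Inner hash: sum = 185+208+115+54+210+46+65+181 = 1064; mod 256 = 40 → 28.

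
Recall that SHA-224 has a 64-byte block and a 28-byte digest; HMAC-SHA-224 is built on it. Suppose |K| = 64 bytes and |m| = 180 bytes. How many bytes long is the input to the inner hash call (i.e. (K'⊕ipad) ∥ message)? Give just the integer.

244

Key is 64 ≤ 64 bytes, zero-padded: |K'| = 64.
Inner input = (K'⊕ipad) ∥ m → 64 + 180 = 244 bytes.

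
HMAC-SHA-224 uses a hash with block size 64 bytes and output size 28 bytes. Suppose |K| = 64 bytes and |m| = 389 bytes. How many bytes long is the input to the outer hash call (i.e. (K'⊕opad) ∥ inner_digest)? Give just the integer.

Key is 64 ≤ 64 bytes, zero-padded: |K'| = 64.
Outer input = (K'⊕opad) ∥ H(inner) → 64 + 28 = 92 bytes.

92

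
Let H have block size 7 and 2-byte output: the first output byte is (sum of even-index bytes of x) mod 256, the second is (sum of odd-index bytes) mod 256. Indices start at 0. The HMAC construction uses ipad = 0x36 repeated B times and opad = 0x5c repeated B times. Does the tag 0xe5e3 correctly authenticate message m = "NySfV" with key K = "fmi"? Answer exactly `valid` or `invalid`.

valid

Key "fmi" = 66 6d 69 is 3 bytes ≤ B = 7; zero-pad to 7 bytes: K' = 66 6d 69 00 00 00 00.
K' ⊕ ipad = 50 5b 5f 36 36 36 36; K' ⊕ opad = 3a 31 35 5c 5c 5c 5c.
Inner hash: even-index sum = 506 mod 256 = 250; odd-index sum = 446 mod 256 = 190 → fa be.
Outer hash (recomputed tag): even-index sum = 485 mod 256 = 229; odd-index sum = 483 mod 256 = 227 → e5 e3.
Recomputed tag = e5e3; claimed = e5e3 → match.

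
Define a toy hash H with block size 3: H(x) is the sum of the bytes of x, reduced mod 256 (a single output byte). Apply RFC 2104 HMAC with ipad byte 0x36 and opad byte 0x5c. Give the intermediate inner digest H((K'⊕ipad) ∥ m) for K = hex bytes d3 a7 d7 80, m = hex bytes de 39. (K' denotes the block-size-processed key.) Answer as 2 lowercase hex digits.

6a

Key hex bytes d3 a7 d7 80 is 4 bytes > B = 3, so hash it first: H(key) = d1, then zero-pad to 3 bytes: K' = d1 00 00.
K' ⊕ ipad = e7 36 36.
Inner input = e7 36 36 ∥ de 39.
Inner hash: sum = 231+54+54+222+57 = 618; mod 256 = 106 → 6a.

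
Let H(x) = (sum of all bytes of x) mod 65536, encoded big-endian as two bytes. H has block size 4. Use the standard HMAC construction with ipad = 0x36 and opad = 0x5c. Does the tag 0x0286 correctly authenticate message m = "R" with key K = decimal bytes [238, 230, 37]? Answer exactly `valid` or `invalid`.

Key decimal bytes [238, 230, 37] = ee e6 25 is 3 bytes ≤ B = 4; zero-pad to 4 bytes: K' = ee e6 25 00.
K' ⊕ ipad = d8 d0 13 36; K' ⊕ opad = b2 ba 79 5c.
Inner hash: sum = 216+208+19+54+82 = 579 → 02 43.
Outer hash (recomputed tag): sum = 178+186+121+92+2+67 = 646 → 02 86.
Recomputed tag = 0286; claimed = 0286 → match.

valid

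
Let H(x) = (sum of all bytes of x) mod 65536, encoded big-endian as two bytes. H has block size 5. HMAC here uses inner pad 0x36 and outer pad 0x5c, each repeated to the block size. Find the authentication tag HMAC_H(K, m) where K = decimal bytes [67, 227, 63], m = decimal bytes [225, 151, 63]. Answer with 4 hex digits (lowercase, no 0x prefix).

Key decimal bytes [67, 227, 63] = 43 e3 3f is 3 bytes ≤ B = 5; zero-pad to 5 bytes: K' = 43 e3 3f 00 00.
K' ⊕ ipad = 75 d5 09 36 36.  K' ⊕ opad = 1f bf 63 5c 5c.
Inner input = (K'⊕ipad) ∥ m = 75 d5 09 36 36 ∥ e1 97 3f.
Inner hash: sum = 117+213+9+54+54+225+151+63 = 886 → 03 76.
Outer input = (K'⊕opad) ∥ inner = 1f bf 63 5c 5c ∥ 03 76.
Outer hash (tag): sum = 31+191+99+92+92+3+118 = 626 → 02 72.

0272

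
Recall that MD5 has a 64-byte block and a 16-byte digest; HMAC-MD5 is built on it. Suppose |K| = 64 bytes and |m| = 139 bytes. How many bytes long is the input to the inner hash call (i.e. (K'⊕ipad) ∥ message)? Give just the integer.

203

Key is 64 ≤ 64 bytes, zero-padded: |K'| = 64.
Inner input = (K'⊕ipad) ∥ m → 64 + 139 = 203 bytes.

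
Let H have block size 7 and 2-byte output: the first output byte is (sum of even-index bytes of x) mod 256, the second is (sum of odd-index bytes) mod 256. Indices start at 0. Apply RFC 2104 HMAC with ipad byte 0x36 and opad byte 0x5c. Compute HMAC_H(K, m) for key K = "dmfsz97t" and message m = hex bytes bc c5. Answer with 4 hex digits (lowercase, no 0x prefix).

1e3d

Key "dmfsz97t" = 64 6d 66 73 7a 39 37 74 is 8 bytes > B = 7, so hash it first: H(key) = 7b 8d, then zero-pad to 7 bytes: K' = 7b 8d 00 00 00 00 00.
K' ⊕ ipad = 4d bb 36 36 36 36 36.  K' ⊕ opad = 27 d1 5c 5c 5c 5c 5c.
Inner input = (K'⊕ipad) ∥ m = 4d bb 36 36 36 36 36 ∥ bc c5.
Inner hash: even-index sum = 436 mod 256 = 180; odd-index sum = 483 mod 256 = 227 → b4 e3.
Outer input = (K'⊕opad) ∥ inner = 27 d1 5c 5c 5c 5c 5c ∥ b4 e3.
Outer hash (tag): even-index sum = 542 mod 256 = 30; odd-index sum = 573 mod 256 = 61 → 1e 3d.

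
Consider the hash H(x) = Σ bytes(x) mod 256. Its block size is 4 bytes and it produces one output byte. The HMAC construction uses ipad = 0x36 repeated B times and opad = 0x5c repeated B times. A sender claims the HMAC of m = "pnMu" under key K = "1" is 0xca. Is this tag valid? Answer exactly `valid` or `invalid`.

Key "1" = 31 is 1 byte ≤ B = 4; zero-pad to 4 bytes: K' = 31 00 00 00.
K' ⊕ ipad = 07 36 36 36; K' ⊕ opad = 6d 5c 5c 5c.
Inner hash: sum = 7+54+54+54+112+110+77+117 = 585; mod 256 = 73 → 49.
Outer hash (recomputed tag): sum = 109+92+92+92+73 = 458; mod 256 = 202 → ca.
Recomputed tag = ca; claimed = ca → match.

valid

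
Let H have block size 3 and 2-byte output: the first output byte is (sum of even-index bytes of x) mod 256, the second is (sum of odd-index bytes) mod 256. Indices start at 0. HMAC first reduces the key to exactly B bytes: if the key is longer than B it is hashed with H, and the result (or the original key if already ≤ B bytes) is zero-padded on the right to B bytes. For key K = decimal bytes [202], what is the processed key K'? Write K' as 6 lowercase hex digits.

ca0000

Key decimal bytes [202] = ca is 1 byte ≤ B = 3; zero-pad to 3 bytes: K' = ca 00 00.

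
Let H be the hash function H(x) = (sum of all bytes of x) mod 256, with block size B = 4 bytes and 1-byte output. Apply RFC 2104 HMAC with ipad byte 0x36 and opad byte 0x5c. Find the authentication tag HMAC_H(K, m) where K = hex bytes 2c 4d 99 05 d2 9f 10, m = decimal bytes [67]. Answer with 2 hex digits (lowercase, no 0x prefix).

6b

Key hex bytes 2c 4d 99 05 d2 9f 10 is 7 bytes > B = 4, so hash it first: H(key) = 98, then zero-pad to 4 bytes: K' = 98 00 00 00.
K' ⊕ ipad = ae 36 36 36.  K' ⊕ opad = c4 5c 5c 5c.
Inner input = (K'⊕ipad) ∥ m = ae 36 36 36 ∥ 43.
Inner hash: sum = 174+54+54+54+67 = 403; mod 256 = 147 → 93.
Outer input = (K'⊕opad) ∥ inner = c4 5c 5c 5c ∥ 93.
Outer hash (tag): sum = 196+92+92+92+147 = 619; mod 256 = 107 → 6b.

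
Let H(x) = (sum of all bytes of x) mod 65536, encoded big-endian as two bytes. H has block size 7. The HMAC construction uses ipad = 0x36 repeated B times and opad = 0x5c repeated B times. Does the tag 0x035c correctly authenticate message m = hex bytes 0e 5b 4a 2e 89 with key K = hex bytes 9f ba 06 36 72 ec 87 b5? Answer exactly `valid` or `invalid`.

valid

Key hex bytes 9f ba 06 36 72 ec 87 b5 is 8 bytes > B = 7, so hash it first: H(key) = 04 2f, then zero-pad to 7 bytes: K' = 04 2f 00 00 00 00 00.
K' ⊕ ipad = 32 19 36 36 36 36 36; K' ⊕ opad = 58 73 5c 5c 5c 5c 5c.
Inner hash: sum = 50+25+54+54+54+54+54+14+91+74+46+137 = 707 → 02 c3.
Outer hash (recomputed tag): sum = 88+115+92+92+92+92+92+2+195 = 860 → 03 5c.
Recomputed tag = 035c; claimed = 035c → match.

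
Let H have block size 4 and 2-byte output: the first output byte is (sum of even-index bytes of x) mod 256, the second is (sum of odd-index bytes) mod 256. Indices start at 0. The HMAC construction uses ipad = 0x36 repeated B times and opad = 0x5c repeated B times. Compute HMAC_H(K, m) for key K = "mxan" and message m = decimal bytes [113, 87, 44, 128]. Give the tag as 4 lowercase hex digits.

bdd3

Key "mxan" = 6d 78 61 6e is exactly B = 4 bytes: K' = 6d 78 61 6e.
K' ⊕ ipad = 5b 4e 57 58.  K' ⊕ opad = 31 24 3d 32.
Inner input = (K'⊕ipad) ∥ m = 5b 4e 57 58 ∥ 71 57 2c 80.
Inner hash: even-index sum = 335 mod 256 = 79; odd-index sum = 381 mod 256 = 125 → 4f 7d.
Outer input = (K'⊕opad) ∥ inner = 31 24 3d 32 ∥ 4f 7d.
Outer hash (tag): even-index sum = 189 mod 256 = 189; odd-index sum = 211 mod 256 = 211 → bd d3.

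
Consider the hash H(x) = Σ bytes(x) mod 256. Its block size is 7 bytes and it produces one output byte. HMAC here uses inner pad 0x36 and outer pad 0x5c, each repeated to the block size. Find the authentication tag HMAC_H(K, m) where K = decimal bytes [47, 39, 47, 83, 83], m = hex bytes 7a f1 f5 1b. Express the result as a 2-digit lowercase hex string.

2b

Key decimal bytes [47, 39, 47, 83, 83] = 2f 27 2f 53 53 is 5 bytes ≤ B = 7; zero-pad to 7 bytes: K' = 2f 27 2f 53 53 00 00.
K' ⊕ ipad = 19 11 19 65 65 36 36.  K' ⊕ opad = 73 7b 73 0f 0f 5c 5c.
Inner input = (K'⊕ipad) ∥ m = 19 11 19 65 65 36 36 ∥ 7a f1 f5 1b.
Inner hash: sum = 25+17+25+101+101+54+54+122+241+245+27 = 1012; mod 256 = 244 → f4.
Outer input = (K'⊕opad) ∥ inner = 73 7b 73 0f 0f 5c 5c ∥ f4.
Outer hash (tag): sum = 115+123+115+15+15+92+92+244 = 811; mod 256 = 43 → 2b.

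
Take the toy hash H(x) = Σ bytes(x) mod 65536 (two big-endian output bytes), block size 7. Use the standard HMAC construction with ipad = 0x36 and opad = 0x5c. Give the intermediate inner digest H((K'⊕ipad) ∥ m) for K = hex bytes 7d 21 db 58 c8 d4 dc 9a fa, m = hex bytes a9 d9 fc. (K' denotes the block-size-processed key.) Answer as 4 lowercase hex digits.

Key hex bytes 7d 21 db 58 c8 d4 dc 9a fa is 9 bytes > B = 7, so hash it first: H(key) = 05 dd, then zero-pad to 7 bytes: K' = 05 dd 00 00 00 00 00.
K' ⊕ ipad = 33 eb 36 36 36 36 36.
Inner input = 33 eb 36 36 36 36 36 ∥ a9 d9 fc.
Inner hash: sum = 51+235+54+54+54+54+54+169+217+252 = 1194 → 04 aa.

04aa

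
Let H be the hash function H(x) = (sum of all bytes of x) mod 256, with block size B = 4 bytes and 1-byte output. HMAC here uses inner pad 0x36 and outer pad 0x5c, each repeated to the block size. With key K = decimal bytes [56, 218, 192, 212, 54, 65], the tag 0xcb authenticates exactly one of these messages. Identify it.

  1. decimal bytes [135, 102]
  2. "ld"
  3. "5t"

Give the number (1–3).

3

Key decimal bytes [56, 218, 192, 212, 54, 65] = 38 da c0 d4 36 41 is 6 bytes > B = 4, so hash it first: H(key) = 1d, then zero-pad to 4 bytes: K' = 1d 00 00 00.
K' ⊕ ipad = 2b 36 36 36; K' ⊕ opad = 41 5c 5c 5c.
m1: inner = H(2b 36 36 36 87 66) = ba; tag = H(41 5c 5c 5c ba) = 0f
m2: inner = H(2b 36 36 36 6c 64) = 9d; tag = H(41 5c 5c 5c 9d) = f2
m3: inner = H(2b 36 36 36 35 74) = 76; tag = H(41 5c 5c 5c 76) = cb ← matches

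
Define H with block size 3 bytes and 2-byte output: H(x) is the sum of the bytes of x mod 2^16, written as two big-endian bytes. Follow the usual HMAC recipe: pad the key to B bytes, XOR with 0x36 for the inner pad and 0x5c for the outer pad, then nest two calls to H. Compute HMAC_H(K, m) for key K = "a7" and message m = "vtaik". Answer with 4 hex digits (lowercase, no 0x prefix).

Key "a7" = 61 37 is 2 bytes ≤ B = 3; zero-pad to 3 bytes: K' = 61 37 00.
K' ⊕ ipad = 57 01 36.  K' ⊕ opad = 3d 6b 5c.
Inner input = (K'⊕ipad) ∥ m = 57 01 36 ∥ 76 74 61 69 6b.
Inner hash: sum = 87+1+54+118+116+97+105+107 = 685 → 02 ad.
Outer input = (K'⊕opad) ∥ inner = 3d 6b 5c ∥ 02 ad.
Outer hash (tag): sum = 61+107+92+2+173 = 435 → 01 b3.

01b3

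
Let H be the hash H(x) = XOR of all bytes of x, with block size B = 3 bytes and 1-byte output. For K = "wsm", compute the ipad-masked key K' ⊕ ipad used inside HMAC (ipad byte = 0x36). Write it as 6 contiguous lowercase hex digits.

Key "wsm" = 77 73 6d is exactly B = 3 bytes: K' = 77 73 6d.
XOR each byte with 0x36: 77⊕36=41, 73⊕36=45, 6d⊕36=5b.

41455b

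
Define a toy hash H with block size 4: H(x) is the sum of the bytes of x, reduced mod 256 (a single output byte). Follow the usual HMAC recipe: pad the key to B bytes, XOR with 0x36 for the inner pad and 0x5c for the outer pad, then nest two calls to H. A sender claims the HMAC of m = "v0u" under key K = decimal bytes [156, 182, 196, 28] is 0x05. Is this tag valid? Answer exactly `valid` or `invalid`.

invalid

Key decimal bytes [156, 182, 196, 28] = 9c b6 c4 1c is exactly B = 4 bytes: K' = 9c b6 c4 1c.
K' ⊕ ipad = aa 80 f2 2a; K' ⊕ opad = c0 ea 98 40.
Inner hash: sum = 170+128+242+42+118+48+117 = 865; mod 256 = 97 → 61.
Outer hash (recomputed tag): sum = 192+234+152+64+97 = 739; mod 256 = 227 → e3.
Recomputed tag = e3; claimed = 05 → mismatch.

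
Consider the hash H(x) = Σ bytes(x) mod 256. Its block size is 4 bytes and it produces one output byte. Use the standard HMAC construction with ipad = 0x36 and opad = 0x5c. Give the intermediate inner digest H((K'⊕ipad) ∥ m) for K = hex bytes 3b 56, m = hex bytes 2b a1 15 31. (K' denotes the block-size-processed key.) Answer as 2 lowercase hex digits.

Key hex bytes 3b 56 is 2 bytes ≤ B = 4; zero-pad to 4 bytes: K' = 3b 56 00 00.
K' ⊕ ipad = 0d 60 36 36.
Inner input = 0d 60 36 36 ∥ 2b a1 15 31.
Inner hash: sum = 13+96+54+54+43+161+21+49 = 491; mod 256 = 235 → eb.

eb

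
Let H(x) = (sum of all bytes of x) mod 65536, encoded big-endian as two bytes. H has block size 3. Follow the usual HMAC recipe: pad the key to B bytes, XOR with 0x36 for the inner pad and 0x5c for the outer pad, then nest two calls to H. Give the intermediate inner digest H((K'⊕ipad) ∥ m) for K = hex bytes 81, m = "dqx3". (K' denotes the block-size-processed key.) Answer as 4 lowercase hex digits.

Key hex bytes 81 is 1 byte ≤ B = 3; zero-pad to 3 bytes: K' = 81 00 00.
K' ⊕ ipad = b7 36 36.
Inner input = b7 36 36 ∥ 64 71 78 33.
Inner hash: sum = 183+54+54+100+113+120+51 = 675 → 02 a3.

02a3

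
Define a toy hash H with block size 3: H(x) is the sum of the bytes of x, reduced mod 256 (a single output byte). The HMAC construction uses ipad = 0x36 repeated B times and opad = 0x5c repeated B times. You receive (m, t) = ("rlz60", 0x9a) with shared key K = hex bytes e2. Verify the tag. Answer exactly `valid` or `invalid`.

invalid

Key hex bytes e2 is 1 byte ≤ B = 3; zero-pad to 3 bytes: K' = e2 00 00.
K' ⊕ ipad = d4 36 36; K' ⊕ opad = be 5c 5c.
Inner hash: sum = 212+54+54+114+108+122+54+48 = 766; mod 256 = 254 → fe.
Outer hash (recomputed tag): sum = 190+92+92+254 = 628; mod 256 = 116 → 74.
Recomputed tag = 74; claimed = 9a → mismatch.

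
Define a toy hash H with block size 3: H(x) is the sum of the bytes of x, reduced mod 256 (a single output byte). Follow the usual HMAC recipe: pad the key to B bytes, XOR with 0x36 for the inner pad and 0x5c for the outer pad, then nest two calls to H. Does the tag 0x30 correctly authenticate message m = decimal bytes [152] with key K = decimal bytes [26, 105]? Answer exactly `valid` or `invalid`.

valid

Key decimal bytes [26, 105] = 1a 69 is 2 bytes ≤ B = 3; zero-pad to 3 bytes: K' = 1a 69 00.
K' ⊕ ipad = 2c 5f 36; K' ⊕ opad = 46 35 5c.
Inner hash: sum = 44+95+54+152 = 345; mod 256 = 89 → 59.
Outer hash (recomputed tag): sum = 70+53+92+89 = 304; mod 256 = 48 → 30.
Recomputed tag = 30; claimed = 30 → match.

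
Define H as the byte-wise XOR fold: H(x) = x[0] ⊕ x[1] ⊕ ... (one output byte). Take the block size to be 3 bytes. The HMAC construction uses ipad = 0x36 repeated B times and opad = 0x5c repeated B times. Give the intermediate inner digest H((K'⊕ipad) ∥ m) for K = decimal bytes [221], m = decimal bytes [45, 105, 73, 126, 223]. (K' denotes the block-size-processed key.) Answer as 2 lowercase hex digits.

47

Key decimal bytes [221] = dd is 1 byte ≤ B = 3; zero-pad to 3 bytes: K' = dd 00 00.
K' ⊕ ipad = eb 36 36.
Inner input = eb 36 36 ∥ 2d 69 49 7e df.
Inner hash: XOR eb⊕36⊕36⊕2d⊕69⊕49⊕7e⊕df = 47.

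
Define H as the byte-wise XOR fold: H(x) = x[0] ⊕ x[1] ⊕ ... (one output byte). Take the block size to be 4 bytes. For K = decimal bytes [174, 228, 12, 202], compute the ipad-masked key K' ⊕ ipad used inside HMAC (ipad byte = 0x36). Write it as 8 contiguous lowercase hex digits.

98d23afc

Key decimal bytes [174, 228, 12, 202] = ae e4 0c ca is exactly B = 4 bytes: K' = ae e4 0c ca.
XOR each byte with 0x36: ae⊕36=98, e4⊕36=d2, 0c⊕36=3a, ca⊕36=fc.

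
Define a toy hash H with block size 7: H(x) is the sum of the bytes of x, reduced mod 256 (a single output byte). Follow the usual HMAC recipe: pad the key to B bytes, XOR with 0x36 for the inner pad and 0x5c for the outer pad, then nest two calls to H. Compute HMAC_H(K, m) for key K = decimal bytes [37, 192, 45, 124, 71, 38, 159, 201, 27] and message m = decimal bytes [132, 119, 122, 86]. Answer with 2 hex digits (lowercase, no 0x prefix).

a1

Key decimal bytes [37, 192, 45, 124, 71, 38, 159, 201, 27] = 25 c0 2d 7c 47 26 9f c9 1b is 9 bytes > B = 7, so hash it first: H(key) = 7e, then zero-pad to 7 bytes: K' = 7e 00 00 00 00 00 00.
K' ⊕ ipad = 48 36 36 36 36 36 36.  K' ⊕ opad = 22 5c 5c 5c 5c 5c 5c.
Inner input = (K'⊕ipad) ∥ m = 48 36 36 36 36 36 36 ∥ 84 77 7a 56.
Inner hash: sum = 72+54+54+54+54+54+54+132+119+122+86 = 855; mod 256 = 87 → 57.
Outer input = (K'⊕opad) ∥ inner = 22 5c 5c 5c 5c 5c 5c ∥ 57.
Outer hash (tag): sum = 34+92+92+92+92+92+92+87 = 673; mod 256 = 161 → a1.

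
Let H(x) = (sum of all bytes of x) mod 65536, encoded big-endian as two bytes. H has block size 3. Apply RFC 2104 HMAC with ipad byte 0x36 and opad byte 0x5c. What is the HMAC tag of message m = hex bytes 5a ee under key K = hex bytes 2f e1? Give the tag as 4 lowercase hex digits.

01fc

Key hex bytes 2f e1 is 2 bytes ≤ B = 3; zero-pad to 3 bytes: K' = 2f e1 00.
K' ⊕ ipad = 19 d7 36.  K' ⊕ opad = 73 bd 5c.
Inner input = (K'⊕ipad) ∥ m = 19 d7 36 ∥ 5a ee.
Inner hash: sum = 25+215+54+90+238 = 622 → 02 6e.
Outer input = (K'⊕opad) ∥ inner = 73 bd 5c ∥ 02 6e.
Outer hash (tag): sum = 115+189+92+2+110 = 508 → 01 fc.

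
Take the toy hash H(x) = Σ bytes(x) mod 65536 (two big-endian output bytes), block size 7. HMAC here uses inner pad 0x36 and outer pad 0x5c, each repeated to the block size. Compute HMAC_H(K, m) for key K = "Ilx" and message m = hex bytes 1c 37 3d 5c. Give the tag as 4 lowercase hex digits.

02c6

Key "Ilx" = 49 6c 78 is 3 bytes ≤ B = 7; zero-pad to 7 bytes: K' = 49 6c 78 00 00 00 00.
K' ⊕ ipad = 7f 5a 4e 36 36 36 36.  K' ⊕ opad = 15 30 24 5c 5c 5c 5c.
Inner input = (K'⊕ipad) ∥ m = 7f 5a 4e 36 36 36 36 ∥ 1c 37 3d 5c.
Inner hash: sum = 127+90+78+54+54+54+54+28+55+61+92 = 747 → 02 eb.
Outer input = (K'⊕opad) ∥ inner = 15 30 24 5c 5c 5c 5c ∥ 02 eb.
Outer hash (tag): sum = 21+48+36+92+92+92+92+2+235 = 710 → 02 c6.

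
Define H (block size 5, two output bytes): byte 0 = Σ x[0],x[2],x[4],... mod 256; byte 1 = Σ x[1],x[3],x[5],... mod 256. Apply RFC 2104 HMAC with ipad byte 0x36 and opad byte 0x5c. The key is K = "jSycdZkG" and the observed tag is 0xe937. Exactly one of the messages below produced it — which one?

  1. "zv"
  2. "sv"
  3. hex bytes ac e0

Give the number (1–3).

Key "jSycdZkG" = 6a 53 79 63 64 5a 6b 47 is 8 bytes > B = 5, so hash it first: H(key) = b2 57, then zero-pad to 5 bytes: K' = b2 57 00 00 00.
K' ⊕ ipad = 84 61 36 36 36; K' ⊕ opad = ee 0b 5c 5c 5c.
m1: inner = H(84 61 36 36 36 7a 76) = 66 11; tag = H(ee 0b 5c 5c 5c 66 11) = b7cd
m2: inner = H(84 61 36 36 36 73 76) = 66 0a; tag = H(ee 0b 5c 5c 5c 66 0a) = b0cd
m3: inner = H(84 61 36 36 36 ac e0) = d0 43; tag = H(ee 0b 5c 5c 5c d0 43) = e937 ← matches

3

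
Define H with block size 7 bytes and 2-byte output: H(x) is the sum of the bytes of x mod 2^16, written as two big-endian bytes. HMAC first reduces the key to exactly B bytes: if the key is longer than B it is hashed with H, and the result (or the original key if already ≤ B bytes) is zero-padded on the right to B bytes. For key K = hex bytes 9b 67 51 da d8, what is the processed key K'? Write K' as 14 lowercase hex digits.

Key hex bytes 9b 67 51 da d8 is 5 bytes ≤ B = 7; zero-pad to 7 bytes: K' = 9b 67 51 da d8 00 00.

9b6751dad80000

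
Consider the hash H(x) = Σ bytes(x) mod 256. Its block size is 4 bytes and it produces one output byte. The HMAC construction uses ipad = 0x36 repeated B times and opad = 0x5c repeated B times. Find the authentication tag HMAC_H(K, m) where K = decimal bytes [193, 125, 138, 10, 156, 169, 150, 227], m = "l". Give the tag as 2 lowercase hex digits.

94

Key decimal bytes [193, 125, 138, 10, 156, 169, 150, 227] = c1 7d 8a 0a 9c a9 96 e3 is 8 bytes > B = 4, so hash it first: H(key) = 90, then zero-pad to 4 bytes: K' = 90 00 00 00.
K' ⊕ ipad = a6 36 36 36.  K' ⊕ opad = cc 5c 5c 5c.
Inner input = (K'⊕ipad) ∥ m = a6 36 36 36 ∥ 6c.
Inner hash: sum = 166+54+54+54+108 = 436; mod 256 = 180 → b4.
Outer input = (K'⊕opad) ∥ inner = cc 5c 5c 5c ∥ b4.
Outer hash (tag): sum = 204+92+92+92+180 = 660; mod 256 = 148 → 94.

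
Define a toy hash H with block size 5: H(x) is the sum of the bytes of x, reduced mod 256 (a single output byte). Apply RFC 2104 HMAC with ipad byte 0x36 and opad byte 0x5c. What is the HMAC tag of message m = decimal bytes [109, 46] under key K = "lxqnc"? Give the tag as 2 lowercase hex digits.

29

Key "lxqnc" = 6c 78 71 6e 63 is exactly B = 5 bytes: K' = 6c 78 71 6e 63.
K' ⊕ ipad = 5a 4e 47 58 55.  K' ⊕ opad = 30 24 2d 32 3f.
Inner input = (K'⊕ipad) ∥ m = 5a 4e 47 58 55 ∥ 6d 2e.
Inner hash: sum = 90+78+71+88+85+109+46 = 567; mod 256 = 55 → 37.
Outer input = (K'⊕opad) ∥ inner = 30 24 2d 32 3f ∥ 37.
Outer hash (tag): sum = 48+36+45+50+63+55 = 297; mod 256 = 41 → 29.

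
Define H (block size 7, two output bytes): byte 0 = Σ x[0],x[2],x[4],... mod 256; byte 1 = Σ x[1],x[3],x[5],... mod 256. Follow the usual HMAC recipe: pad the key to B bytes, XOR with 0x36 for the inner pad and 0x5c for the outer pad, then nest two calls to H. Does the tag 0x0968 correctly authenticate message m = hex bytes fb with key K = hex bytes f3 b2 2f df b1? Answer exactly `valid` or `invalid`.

Key hex bytes f3 b2 2f df b1 is 5 bytes ≤ B = 7; zero-pad to 7 bytes: K' = f3 b2 2f df b1 00 00.
K' ⊕ ipad = c5 84 19 e9 87 36 36; K' ⊕ opad = af ee 73 83 ed 5c 5c.
Inner hash: even-index sum = 411 mod 256 = 155; odd-index sum = 670 mod 256 = 158 → 9b 9e.
Outer hash (recomputed tag): even-index sum = 777 mod 256 = 9; odd-index sum = 616 mod 256 = 104 → 09 68.
Recomputed tag = 0968; claimed = 0968 → match.

valid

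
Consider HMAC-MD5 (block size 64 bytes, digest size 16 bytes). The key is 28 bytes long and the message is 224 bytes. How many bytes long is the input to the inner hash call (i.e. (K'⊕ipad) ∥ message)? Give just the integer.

288

Key is 28 ≤ 64 bytes, zero-padded: |K'| = 64.
Inner input = (K'⊕ipad) ∥ m → 64 + 224 = 288 bytes.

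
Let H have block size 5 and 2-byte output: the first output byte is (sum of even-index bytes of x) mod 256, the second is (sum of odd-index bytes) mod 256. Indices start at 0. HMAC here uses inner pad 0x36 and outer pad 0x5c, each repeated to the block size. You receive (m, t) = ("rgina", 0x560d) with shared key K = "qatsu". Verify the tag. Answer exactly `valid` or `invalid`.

valid

Key "qatsu" = 71 61 74 73 75 is exactly B = 5 bytes: K' = 71 61 74 73 75.
K' ⊕ ipad = 47 57 42 45 43; K' ⊕ opad = 2d 3d 28 2f 29.
Inner hash: even-index sum = 417 mod 256 = 161; odd-index sum = 472 mod 256 = 216 → a1 d8.
Outer hash (recomputed tag): even-index sum = 342 mod 256 = 86; odd-index sum = 269 mod 256 = 13 → 56 0d.
Recomputed tag = 560d; claimed = 560d → match.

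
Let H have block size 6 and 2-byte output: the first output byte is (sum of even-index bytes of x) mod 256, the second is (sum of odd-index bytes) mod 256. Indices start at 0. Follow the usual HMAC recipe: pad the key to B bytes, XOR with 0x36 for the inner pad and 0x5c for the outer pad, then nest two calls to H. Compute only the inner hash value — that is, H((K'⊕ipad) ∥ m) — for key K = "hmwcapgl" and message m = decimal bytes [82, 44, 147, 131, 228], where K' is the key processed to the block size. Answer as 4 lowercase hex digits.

Key "hmwcapgl" = 68 6d 77 63 61 70 67 6c is 8 bytes > B = 6, so hash it first: H(key) = a7 ac, then zero-pad to 6 bytes: K' = a7 ac 00 00 00 00.
K' ⊕ ipad = 91 9a 36 36 36 36.
Inner input = 91 9a 36 36 36 36 ∥ 52 2c 93 83 e4.
Inner hash: even-index sum = 710 mod 256 = 198; odd-index sum = 437 mod 256 = 181 → c6 b5.

c6b5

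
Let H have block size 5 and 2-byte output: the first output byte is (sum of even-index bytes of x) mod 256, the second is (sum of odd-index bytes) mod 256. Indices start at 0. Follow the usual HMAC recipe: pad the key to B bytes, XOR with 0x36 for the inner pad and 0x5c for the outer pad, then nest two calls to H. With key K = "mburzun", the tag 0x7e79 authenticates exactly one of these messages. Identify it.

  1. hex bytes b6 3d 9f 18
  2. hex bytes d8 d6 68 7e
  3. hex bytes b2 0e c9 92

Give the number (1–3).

3

Key "mburzun" = 6d 62 75 72 7a 75 6e is 7 bytes > B = 5, so hash it first: H(key) = ca 49, then zero-pad to 5 bytes: K' = ca 49 00 00 00.
K' ⊕ ipad = fc 7f 36 36 36; K' ⊕ opad = 96 15 5c 5c 5c.
m1: inner = H(fc 7f 36 36 36 b6 3d 9f 18) = bd 0a; tag = H(96 15 5c 5c 5c bd 0a) = 582e
m2: inner = H(fc 7f 36 36 36 d8 d6 68 7e) = bc f5; tag = H(96 15 5c 5c 5c bc f5) = 432d
m3: inner = H(fc 7f 36 36 36 b2 0e c9 92) = 08 30; tag = H(96 15 5c 5c 5c 08 30) = 7e79 ← matches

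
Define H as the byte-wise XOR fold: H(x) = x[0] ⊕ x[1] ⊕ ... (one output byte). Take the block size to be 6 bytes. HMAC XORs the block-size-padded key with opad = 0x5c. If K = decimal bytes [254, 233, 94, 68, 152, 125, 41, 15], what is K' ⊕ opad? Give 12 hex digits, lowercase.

925c5c5c5c5c

Key decimal bytes [254, 233, 94, 68, 152, 125, 41, 15] = fe e9 5e 44 98 7d 29 0f is 8 bytes > B = 6, so hash it first: H(key) = ce, then zero-pad to 6 bytes: K' = ce 00 00 00 00 00.
XOR each byte with 0x5c: ce⊕5c=92, 00⊕5c=5c, 00⊕5c=5c, 00⊕5c=5c, 00⊕5c=5c, 00⊕5c=5c.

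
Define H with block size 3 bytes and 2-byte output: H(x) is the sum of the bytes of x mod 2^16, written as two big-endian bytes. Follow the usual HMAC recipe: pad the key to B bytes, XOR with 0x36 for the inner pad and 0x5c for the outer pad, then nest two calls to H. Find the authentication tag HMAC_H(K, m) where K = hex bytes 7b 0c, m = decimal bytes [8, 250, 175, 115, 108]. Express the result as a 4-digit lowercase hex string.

Key hex bytes 7b 0c is 2 bytes ≤ B = 3; zero-pad to 3 bytes: K' = 7b 0c 00.
K' ⊕ ipad = 4d 3a 36.  K' ⊕ opad = 27 50 5c.
Inner input = (K'⊕ipad) ∥ m = 4d 3a 36 ∥ 08 fa af 73 6c.
Inner hash: sum = 77+58+54+8+250+175+115+108 = 845 → 03 4d.
Outer input = (K'⊕opad) ∥ inner = 27 50 5c ∥ 03 4d.
Outer hash (tag): sum = 39+80+92+3+77 = 291 → 01 23.

0123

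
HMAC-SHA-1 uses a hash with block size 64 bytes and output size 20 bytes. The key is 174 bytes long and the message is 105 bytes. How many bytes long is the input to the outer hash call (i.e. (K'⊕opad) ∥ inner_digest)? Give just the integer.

Key is 174 > 64 bytes, so it is hashed to 20 bytes then zero-padded to 64: |K'| = 64.
Outer input = (K'⊕opad) ∥ H(inner) → 64 + 20 = 84 bytes.

84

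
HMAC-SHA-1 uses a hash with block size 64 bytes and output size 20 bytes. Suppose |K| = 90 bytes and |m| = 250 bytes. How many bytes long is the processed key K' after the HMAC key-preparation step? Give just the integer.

Key is 90 > 64 bytes, so it is hashed to 20 bytes then zero-padded to 64: |K'| = 64.

64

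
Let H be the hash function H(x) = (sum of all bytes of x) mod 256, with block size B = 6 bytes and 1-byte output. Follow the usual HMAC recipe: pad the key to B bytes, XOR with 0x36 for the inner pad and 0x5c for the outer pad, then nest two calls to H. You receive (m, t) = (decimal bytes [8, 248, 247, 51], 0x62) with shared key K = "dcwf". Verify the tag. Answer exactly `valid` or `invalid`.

valid

Key "dcwf" = 64 63 77 66 is 4 bytes ≤ B = 6; zero-pad to 6 bytes: K' = 64 63 77 66 00 00.
K' ⊕ ipad = 52 55 41 50 36 36; K' ⊕ opad = 38 3f 2b 3a 5c 5c.
Inner hash: sum = 82+85+65+80+54+54+8+248+247+51 = 974; mod 256 = 206 → ce.
Outer hash (recomputed tag): sum = 56+63+43+58+92+92+206 = 610; mod 256 = 98 → 62.
Recomputed tag = 62; claimed = 62 → match.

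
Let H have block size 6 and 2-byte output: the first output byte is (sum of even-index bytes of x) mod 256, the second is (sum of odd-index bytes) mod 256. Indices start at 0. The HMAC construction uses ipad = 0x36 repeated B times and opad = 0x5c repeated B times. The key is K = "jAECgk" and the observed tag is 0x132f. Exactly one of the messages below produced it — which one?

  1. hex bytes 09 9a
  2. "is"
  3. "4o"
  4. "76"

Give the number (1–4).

2

Key "jAECgk" = 6a 41 45 43 67 6b is exactly B = 6 bytes: K' = 6a 41 45 43 67 6b.
K' ⊕ ipad = 5c 77 73 75 51 5d; K' ⊕ opad = 36 1d 19 1f 3b 37.
m1: inner = H(5c 77 73 75 51 5d 09 9a) = 29 e3; tag = H(36 1d 19 1f 3b 37 29 e3) = b356
m2: inner = H(5c 77 73 75 51 5d 69 73) = 89 bc; tag = H(36 1d 19 1f 3b 37 89 bc) = 132f ← matches
m3: inner = H(5c 77 73 75 51 5d 34 6f) = 54 b8; tag = H(36 1d 19 1f 3b 37 54 b8) = de2b
m4: inner = H(5c 77 73 75 51 5d 37 36) = 57 7f; tag = H(36 1d 19 1f 3b 37 57 7f) = e1f2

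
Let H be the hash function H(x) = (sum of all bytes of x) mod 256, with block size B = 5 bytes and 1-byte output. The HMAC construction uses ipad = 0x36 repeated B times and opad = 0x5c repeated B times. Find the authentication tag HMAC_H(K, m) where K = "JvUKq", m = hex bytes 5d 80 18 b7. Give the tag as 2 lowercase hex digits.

Key "JvUKq" = 4a 76 55 4b 71 is exactly B = 5 bytes: K' = 4a 76 55 4b 71.
K' ⊕ ipad = 7c 40 63 7d 47.  K' ⊕ opad = 16 2a 09 17 2d.
Inner input = (K'⊕ipad) ∥ m = 7c 40 63 7d 47 ∥ 5d 80 18 b7.
Inner hash: sum = 124+64+99+125+71+93+128+24+183 = 911; mod 256 = 143 → 8f.
Outer input = (K'⊕opad) ∥ inner = 16 2a 09 17 2d ∥ 8f.
Outer hash (tag): sum = 22+42+9+23+45+143 = 284; mod 256 = 28 → 1c.

1c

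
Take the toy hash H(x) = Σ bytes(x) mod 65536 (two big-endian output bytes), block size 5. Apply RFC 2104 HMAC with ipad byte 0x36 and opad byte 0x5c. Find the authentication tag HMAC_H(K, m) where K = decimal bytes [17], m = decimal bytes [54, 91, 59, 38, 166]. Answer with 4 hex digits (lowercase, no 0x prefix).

Key decimal bytes [17] = 11 is 1 byte ≤ B = 5; zero-pad to 5 bytes: K' = 11 00 00 00 00.
K' ⊕ ipad = 27 36 36 36 36.  K' ⊕ opad = 4d 5c 5c 5c 5c.
Inner input = (K'⊕ipad) ∥ m = 27 36 36 36 36 ∥ 36 5b 3b 26 a6.
Inner hash: sum = 39+54+54+54+54+54+91+59+38+166 = 663 → 02 97.
Outer input = (K'⊕opad) ∥ inner = 4d 5c 5c 5c 5c ∥ 02 97.
Outer hash (tag): sum = 77+92+92+92+92+2+151 = 598 → 02 56.

0256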